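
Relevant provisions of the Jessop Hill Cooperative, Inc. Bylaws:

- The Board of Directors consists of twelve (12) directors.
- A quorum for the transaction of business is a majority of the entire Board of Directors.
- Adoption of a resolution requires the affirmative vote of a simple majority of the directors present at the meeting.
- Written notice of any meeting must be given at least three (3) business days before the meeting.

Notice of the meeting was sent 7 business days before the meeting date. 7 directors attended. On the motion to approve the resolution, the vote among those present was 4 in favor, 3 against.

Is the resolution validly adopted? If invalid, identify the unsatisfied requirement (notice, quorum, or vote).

Notice: 7 business days given; 3 required (7 ≥ 3). Satisfied.
Quorum: 7 present; quorum is 7. Satisfied.
Vote: the resolution requires a majority of the directors present (7). A majority of 7 is 4, so 4 affirmative votes are needed; 4 voted in favor. Satisfied.

Valid — all requirements satisfied.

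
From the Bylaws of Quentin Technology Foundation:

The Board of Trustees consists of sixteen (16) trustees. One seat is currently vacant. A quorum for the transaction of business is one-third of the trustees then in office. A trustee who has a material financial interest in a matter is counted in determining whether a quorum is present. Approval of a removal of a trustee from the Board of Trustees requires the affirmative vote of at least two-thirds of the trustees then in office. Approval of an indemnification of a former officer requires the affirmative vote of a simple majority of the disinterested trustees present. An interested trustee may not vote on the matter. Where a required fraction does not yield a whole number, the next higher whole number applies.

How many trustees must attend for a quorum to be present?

5

1/3 of 15 = 5.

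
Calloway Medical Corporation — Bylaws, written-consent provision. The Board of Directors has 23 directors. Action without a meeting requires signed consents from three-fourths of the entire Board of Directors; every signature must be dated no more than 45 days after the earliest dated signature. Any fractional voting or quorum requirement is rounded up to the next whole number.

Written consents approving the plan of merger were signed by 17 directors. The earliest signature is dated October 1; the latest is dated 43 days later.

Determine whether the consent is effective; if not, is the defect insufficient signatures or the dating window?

Signatures required: three-fourths of 23 — 3/4 of 23 = 17.25, rounded up to 18, so 18 needed; 17 signed. Insufficient.
Dating window: the latest signature is 43 days after the earliest; the limit is 45 days. Within the window.

Not effective — insufficient signatures.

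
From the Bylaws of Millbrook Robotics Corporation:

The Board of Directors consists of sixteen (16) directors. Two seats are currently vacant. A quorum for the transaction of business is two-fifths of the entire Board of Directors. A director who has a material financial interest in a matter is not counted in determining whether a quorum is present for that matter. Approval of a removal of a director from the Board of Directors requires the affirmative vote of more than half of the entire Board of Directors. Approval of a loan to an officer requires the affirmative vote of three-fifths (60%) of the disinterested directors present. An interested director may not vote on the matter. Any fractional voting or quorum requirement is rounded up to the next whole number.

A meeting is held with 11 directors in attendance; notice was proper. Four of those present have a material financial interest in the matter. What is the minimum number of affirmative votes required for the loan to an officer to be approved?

The loan to an officer requires three-fifths of the disinterested directors present (11 − 4 = 7).
3/5 of 7 = 4.20, rounded up to 5.

5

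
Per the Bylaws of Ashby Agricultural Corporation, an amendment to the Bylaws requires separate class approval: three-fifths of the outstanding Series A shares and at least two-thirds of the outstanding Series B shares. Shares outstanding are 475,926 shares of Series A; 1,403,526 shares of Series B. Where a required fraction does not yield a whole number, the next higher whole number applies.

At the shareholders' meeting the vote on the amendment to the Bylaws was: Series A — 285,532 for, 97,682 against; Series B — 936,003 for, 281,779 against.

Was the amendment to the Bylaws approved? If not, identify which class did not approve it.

Not approved — the Series A shares did not give the required vote.

Series A: 3/5 of 475926 = 285555.60, rounded up to 285556; 285,556 required, 285,532 in favor — not approved.
Series B: 2/3 of 1403526 = 935684; 935,684 required, 936,003 in favor — approved.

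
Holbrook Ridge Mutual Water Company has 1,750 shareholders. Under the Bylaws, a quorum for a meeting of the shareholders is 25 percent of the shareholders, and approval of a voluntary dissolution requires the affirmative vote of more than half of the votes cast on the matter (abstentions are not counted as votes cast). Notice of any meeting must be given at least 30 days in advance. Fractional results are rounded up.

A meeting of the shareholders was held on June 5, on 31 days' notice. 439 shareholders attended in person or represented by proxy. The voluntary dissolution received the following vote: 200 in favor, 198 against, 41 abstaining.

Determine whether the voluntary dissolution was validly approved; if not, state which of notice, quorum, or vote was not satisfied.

Notice: 31 days given; 30 required. Satisfied.
Quorum: 25% of 1,750 = 437.50, rounded up to 438; 439 present. Satisfied.
Vote: requires a majority of the votes cast (439 − 41 abstaining = 398); a majority of 398 is 200, so 200 needed; 200 in favor. Satisfied.

Valid — all requirements satisfied.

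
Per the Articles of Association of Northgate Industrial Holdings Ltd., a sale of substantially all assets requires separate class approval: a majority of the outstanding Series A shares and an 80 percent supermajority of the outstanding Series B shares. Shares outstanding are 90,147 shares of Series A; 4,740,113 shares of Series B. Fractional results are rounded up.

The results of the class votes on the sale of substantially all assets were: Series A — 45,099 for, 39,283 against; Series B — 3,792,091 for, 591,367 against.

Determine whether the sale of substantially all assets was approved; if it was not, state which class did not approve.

Approved — every class gave the required vote.

Series A: a majority of 90147 is 45074; 45,074 required, 45,099 in favor — approved.
Series B: 4/5 of 4740113 = 3792090.40, rounded up to 3792091; 3,792,091 required, 3,792,091 in favor — approved.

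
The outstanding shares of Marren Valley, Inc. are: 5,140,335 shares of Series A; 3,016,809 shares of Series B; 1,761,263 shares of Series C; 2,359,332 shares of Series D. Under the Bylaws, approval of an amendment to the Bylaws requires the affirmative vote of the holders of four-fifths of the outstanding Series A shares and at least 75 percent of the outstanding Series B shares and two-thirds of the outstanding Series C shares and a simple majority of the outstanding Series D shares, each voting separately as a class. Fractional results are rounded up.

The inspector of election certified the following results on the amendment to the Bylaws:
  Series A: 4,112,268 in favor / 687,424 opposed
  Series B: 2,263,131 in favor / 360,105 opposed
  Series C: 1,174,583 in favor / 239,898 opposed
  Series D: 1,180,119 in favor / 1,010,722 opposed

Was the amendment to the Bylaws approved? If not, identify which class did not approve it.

Series A: 4/5 of 5140335 = 4112268; 4,112,268 required, 4,112,268 in favor — approved.
Series B: 3/4 of 3016809 = 2262606.75, rounded up to 2262607; 2,262,607 required, 2,263,131 in favor — approved.
Series C: 2/3 of 1761263 = 1174175.33, rounded up to 1174176; 1,174,176 required, 1,174,583 in favor — approved.
Series D: a majority of 2359332 is 1179667; 1,179,667 required, 1,180,119 in favor — approved.

Approved — every class gave the required vote.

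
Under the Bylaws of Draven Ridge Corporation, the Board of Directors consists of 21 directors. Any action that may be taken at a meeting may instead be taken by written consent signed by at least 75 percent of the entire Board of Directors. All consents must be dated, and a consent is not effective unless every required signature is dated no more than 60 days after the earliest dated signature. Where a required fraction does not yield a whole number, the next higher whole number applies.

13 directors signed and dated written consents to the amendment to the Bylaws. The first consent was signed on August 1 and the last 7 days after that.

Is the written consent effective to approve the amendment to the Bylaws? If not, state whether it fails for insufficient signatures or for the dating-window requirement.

Not effective — insufficient signatures.

Signatures required: at least 75 percent of 21 — 3/4 of 21 = 15.75, rounded up to 16, so 16 needed; 13 signed. Insufficient.
Dating window: the latest signature is 7 days after the earliest; the limit is 60 days. Within the window.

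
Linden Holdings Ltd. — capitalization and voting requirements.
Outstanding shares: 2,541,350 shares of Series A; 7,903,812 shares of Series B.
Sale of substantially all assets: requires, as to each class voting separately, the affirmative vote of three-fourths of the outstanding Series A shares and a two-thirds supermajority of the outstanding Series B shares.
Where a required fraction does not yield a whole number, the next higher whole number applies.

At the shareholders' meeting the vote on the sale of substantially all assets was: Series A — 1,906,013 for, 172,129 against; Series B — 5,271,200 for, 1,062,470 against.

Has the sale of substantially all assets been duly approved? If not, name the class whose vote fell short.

Series A: 3/4 of 2541350 = 1906012.50, rounded up to 1906013; 1,906,013 required, 1,906,013 in favor — approved.
Series B: 2/3 of 7903812 = 5269208; 5,269,208 required, 5,271,200 in favor — approved.

Approved — every class gave the required vote.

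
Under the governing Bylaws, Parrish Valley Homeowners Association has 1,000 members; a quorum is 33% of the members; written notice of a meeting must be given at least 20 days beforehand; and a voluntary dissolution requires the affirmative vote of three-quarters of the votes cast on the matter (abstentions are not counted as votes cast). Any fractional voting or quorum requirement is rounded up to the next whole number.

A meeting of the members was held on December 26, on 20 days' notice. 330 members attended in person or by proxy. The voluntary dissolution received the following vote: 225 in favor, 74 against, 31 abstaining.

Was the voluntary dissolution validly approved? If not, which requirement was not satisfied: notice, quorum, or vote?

Notice: 20 days given; 20 required. Satisfied.
Quorum: 33% of 1,000 = 330; 330 present. Satisfied.
Vote: requires three-fourths of the votes cast (330 − 31 abstaining = 299); 3/4 of 299 = 224.25, rounded up to 225, so 225 needed; 225 in favor. Satisfied.

Valid — all requirements satisfied.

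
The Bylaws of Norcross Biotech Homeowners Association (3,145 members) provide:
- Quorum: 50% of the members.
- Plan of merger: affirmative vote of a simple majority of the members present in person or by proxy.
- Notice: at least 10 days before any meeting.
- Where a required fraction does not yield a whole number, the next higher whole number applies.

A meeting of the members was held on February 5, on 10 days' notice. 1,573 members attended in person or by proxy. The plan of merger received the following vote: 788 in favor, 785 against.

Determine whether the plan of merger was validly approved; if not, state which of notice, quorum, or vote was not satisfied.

Valid — all requirements satisfied.

Notice: 10 days given; 10 required. Satisfied.
Quorum: 50% of 3,145 = 1,572.50, rounded up to 1,573; 1,573 present. Satisfied.
Vote: requires a majority of those present (1,573); a majority of 1573 is 787, so 787 needed; 788 in favor. Satisfied.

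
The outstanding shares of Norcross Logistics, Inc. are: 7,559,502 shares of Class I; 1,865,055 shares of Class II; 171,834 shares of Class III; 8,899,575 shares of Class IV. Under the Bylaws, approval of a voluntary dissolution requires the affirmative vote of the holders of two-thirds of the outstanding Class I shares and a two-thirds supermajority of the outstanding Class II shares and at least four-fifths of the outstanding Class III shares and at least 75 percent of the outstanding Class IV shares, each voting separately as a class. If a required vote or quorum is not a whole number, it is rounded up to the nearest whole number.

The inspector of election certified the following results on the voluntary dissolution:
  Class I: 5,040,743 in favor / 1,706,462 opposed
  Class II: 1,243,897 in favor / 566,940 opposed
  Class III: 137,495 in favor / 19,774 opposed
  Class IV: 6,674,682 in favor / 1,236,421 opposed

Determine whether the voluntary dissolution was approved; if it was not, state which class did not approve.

Approved — every class gave the required vote.

Class I: 2/3 of 7559502 = 5039668; 5,039,668 required, 5,040,743 in favor — approved.
Class II: 2/3 of 1865055 = 1243370; 1,243,370 required, 1,243,897 in favor — approved.
Class III: 4/5 of 171834 = 137467.20, rounded up to 137468; 137,468 required, 137,495 in favor — approved.
Class IV: 3/4 of 8899575 = 6674681.25, rounded up to 6674682; 6,674,682 required, 6,674,682 in favor — approved.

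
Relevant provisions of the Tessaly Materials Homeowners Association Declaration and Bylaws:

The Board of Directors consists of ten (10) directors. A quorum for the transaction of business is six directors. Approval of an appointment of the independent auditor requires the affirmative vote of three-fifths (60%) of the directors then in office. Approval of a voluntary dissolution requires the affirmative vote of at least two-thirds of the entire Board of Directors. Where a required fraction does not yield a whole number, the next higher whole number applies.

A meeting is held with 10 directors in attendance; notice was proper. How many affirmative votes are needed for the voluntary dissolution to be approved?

7

The voluntary dissolution requires two-thirds of the entire Board of Directors (10).
2/3 of 10 = 6.67, rounded up to 7.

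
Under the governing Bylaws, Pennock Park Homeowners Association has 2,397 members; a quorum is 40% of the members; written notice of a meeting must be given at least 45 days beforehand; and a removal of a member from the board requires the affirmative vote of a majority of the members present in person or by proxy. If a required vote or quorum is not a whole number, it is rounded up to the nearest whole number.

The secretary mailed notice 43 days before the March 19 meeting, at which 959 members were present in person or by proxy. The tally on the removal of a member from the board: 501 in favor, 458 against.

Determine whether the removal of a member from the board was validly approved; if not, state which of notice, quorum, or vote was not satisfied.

Invalid — notice requirement not satisfied.

Notice: 43 days given; 45 required. Not satisfied.
Quorum: 40% of 2,397 = 958.80, rounded up to 959; 959 present. Satisfied.
Vote: requires a majority of those present (959); a majority of 959 is 480, so 480 needed; 501 in favor. Satisfied.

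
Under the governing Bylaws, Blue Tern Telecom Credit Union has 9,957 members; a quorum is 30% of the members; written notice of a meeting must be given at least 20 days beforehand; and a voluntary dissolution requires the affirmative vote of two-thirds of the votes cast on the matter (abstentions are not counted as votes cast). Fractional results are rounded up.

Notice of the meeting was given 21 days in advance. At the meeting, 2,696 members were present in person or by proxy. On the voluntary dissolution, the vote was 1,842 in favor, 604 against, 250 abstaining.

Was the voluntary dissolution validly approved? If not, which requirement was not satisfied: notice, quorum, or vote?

Invalid — quorum requirement not satisfied.

Notice: 21 days given; 20 required. Satisfied.
Quorum: 30% of 9,957 = 2,987.10, rounded up to 2,988; 2,696 present. Not satisfied.
Vote: requires two-thirds of the votes cast (2,696 − 250 abstaining = 2,446); 2/3 of 2446 = 1630.67, rounded up to 1631, so 1,631 needed; 1,842 in favor. Satisfied.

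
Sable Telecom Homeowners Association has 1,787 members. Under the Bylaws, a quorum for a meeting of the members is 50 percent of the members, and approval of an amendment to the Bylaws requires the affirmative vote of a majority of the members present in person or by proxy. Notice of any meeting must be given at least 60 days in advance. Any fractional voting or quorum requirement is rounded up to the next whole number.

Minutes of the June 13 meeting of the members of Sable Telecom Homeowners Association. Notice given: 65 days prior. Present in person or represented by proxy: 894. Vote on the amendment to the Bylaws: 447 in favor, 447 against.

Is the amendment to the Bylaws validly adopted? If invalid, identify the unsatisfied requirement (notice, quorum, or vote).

Notice: 65 days given; 60 required. Satisfied.
Quorum: 50% of 1,787 = 893.50, rounded up to 894; 894 present. Satisfied.
Vote: requires a majority of those present (894); a majority of 894 is 448, so 448 needed; 447 in favor. Not satisfied.

Invalid — vote requirement not satisfied.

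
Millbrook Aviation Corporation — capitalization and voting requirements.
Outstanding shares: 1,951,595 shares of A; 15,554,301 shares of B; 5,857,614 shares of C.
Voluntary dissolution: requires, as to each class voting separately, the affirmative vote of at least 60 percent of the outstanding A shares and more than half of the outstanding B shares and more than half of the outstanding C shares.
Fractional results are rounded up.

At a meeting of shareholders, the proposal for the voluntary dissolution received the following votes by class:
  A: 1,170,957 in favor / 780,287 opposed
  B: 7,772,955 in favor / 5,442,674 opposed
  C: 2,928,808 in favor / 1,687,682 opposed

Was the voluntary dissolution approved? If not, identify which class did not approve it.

Not approved — the B shares did not give the required vote.

A: 3/5 of 1951595 = 1170957; 1,170,957 required, 1,170,957 in favor — approved.
B: a majority of 15554301 is 7777151; 7,777,151 required, 7,772,955 in favor — not approved.
C: a majority of 5857614 is 2928808; 2,928,808 required, 2,928,808 in favor — approved.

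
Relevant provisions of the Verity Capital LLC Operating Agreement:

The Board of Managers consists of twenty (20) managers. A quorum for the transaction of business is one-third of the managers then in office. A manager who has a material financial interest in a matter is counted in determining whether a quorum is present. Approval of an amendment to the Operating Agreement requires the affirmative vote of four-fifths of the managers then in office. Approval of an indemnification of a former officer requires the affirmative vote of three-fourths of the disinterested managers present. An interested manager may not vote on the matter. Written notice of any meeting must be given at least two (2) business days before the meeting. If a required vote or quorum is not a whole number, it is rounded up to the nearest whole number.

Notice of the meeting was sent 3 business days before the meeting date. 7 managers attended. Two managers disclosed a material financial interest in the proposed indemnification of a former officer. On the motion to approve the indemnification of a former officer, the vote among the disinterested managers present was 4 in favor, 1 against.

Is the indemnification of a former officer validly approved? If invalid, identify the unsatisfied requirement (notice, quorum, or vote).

Notice: 3 business days given; 2 required (3 ≥ 2). Satisfied.
Quorum: 7 present (interested managers count toward quorum); quorum is 7. Satisfied.
Vote: the indemnification of a former officer requires three-fourths of the disinterested managers present (7 − 2 = 5). 3/4 of 5 = 3.75, rounded up to 4, so 4 affirmative votes are needed; 4 voted in favor. Satisfied.

Valid — all requirements satisfied.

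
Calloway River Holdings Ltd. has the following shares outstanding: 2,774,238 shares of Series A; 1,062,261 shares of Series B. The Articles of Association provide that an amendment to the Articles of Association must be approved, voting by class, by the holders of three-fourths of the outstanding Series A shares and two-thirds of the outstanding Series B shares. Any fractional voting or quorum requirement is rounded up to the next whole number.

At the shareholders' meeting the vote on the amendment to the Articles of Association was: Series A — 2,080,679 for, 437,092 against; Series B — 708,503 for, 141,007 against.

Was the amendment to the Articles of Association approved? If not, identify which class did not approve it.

Approved — every class gave the required vote.

Series A: 3/4 of 2774238 = 2080678.50, rounded up to 2080679; 2,080,679 required, 2,080,679 in favor — approved.
Series B: 2/3 of 1062261 = 708174; 708,174 required, 708,503 in favor — approved.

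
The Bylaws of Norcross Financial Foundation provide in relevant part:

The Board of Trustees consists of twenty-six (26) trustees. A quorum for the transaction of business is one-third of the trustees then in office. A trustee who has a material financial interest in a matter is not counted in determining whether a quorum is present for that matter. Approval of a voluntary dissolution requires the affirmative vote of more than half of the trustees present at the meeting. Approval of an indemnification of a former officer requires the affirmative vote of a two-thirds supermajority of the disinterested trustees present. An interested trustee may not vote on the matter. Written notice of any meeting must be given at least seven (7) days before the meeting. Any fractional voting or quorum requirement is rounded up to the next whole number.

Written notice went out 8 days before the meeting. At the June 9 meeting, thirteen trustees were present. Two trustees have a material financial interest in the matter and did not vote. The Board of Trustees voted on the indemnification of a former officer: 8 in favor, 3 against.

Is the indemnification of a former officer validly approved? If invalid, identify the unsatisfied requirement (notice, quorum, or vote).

Notice: 8 days given; 7 required (8 ≥ 7). Satisfied.
Quorum: 13 present, but the 2 interested trustees do not count, leaving 11. Quorum is 9. Satisfied.
Vote: the indemnification of a former officer requires two-thirds of the disinterested trustees present (13 − 2 = 11). 2/3 of 11 = 7.33, rounded up to 8, so 8 affirmative votes are needed; 8 voted in favor. Satisfied.

Valid — all requirements satisfied.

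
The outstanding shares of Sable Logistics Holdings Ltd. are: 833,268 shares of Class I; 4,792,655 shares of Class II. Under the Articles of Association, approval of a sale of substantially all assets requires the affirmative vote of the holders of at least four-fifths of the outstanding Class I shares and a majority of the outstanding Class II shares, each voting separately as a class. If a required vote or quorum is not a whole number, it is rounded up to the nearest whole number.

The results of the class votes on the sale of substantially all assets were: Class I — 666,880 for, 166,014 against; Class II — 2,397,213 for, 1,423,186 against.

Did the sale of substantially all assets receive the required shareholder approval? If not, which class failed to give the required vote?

Class I: 4/5 of 833268 = 666614.40, rounded up to 666615; 666,615 required, 666,880 in favor — approved.
Class II: a majority of 4792655 is 2396328; 2,396,328 required, 2,397,213 in favor — approved.

Approved — every class gave the required vote.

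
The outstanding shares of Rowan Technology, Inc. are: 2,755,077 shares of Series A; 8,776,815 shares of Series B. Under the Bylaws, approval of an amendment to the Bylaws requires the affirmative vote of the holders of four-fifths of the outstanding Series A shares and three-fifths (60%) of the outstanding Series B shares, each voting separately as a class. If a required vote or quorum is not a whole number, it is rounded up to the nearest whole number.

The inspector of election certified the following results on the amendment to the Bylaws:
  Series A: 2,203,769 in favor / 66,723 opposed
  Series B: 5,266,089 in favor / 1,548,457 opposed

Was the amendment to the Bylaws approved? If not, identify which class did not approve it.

Series A: 4/5 of 2755077 = 2204061.60, rounded up to 2204062; 2,204,062 required, 2,203,769 in favor — not approved.
Series B: 3/5 of 8776815 = 5266089; 5,266,089 required, 5,266,089 in favor — approved.

Not approved — the Series A shares did not give the required vote.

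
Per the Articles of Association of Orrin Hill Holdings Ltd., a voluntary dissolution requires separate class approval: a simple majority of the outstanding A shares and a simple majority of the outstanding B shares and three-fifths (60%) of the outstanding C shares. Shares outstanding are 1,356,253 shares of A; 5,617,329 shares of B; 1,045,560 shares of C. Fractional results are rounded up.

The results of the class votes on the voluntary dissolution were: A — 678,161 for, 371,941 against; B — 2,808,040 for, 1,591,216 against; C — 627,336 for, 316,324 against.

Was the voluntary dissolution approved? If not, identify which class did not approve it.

Not approved — the B shares did not give the required vote.

A: a majority of 1356253 is 678127; 678,127 required, 678,161 in favor — approved.
B: a majority of 5617329 is 2808665; 2,808,665 required, 2,808,040 in favor — not approved.
C: 3/5 of 1045560 = 627336; 627,336 required, 627,336 in favor — approved.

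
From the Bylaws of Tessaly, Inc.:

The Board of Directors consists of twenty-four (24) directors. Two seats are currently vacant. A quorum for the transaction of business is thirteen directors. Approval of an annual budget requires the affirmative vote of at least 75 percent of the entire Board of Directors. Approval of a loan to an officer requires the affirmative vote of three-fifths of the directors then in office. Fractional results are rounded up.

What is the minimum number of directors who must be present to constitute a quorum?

13

The quorum is fixed at 13.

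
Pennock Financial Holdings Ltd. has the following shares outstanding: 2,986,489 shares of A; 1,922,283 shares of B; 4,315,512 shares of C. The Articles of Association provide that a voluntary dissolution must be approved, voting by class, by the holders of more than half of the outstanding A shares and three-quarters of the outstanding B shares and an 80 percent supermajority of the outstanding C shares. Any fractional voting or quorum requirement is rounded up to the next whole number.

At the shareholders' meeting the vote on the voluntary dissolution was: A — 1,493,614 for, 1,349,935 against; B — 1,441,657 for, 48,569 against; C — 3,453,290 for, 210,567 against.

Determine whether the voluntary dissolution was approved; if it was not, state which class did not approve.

A: a majority of 2986489 is 1493245; 1,493,245 required, 1,493,614 in favor — approved.
B: 3/4 of 1922283 = 1441712.25, rounded up to 1441713; 1,441,713 required, 1,441,657 in favor — not approved.
C: 4/5 of 4315512 = 3452409.60, rounded up to 3452410; 3,452,410 required, 3,453,290 in favor — approved.

Not approved — the B shares did not give the required vote.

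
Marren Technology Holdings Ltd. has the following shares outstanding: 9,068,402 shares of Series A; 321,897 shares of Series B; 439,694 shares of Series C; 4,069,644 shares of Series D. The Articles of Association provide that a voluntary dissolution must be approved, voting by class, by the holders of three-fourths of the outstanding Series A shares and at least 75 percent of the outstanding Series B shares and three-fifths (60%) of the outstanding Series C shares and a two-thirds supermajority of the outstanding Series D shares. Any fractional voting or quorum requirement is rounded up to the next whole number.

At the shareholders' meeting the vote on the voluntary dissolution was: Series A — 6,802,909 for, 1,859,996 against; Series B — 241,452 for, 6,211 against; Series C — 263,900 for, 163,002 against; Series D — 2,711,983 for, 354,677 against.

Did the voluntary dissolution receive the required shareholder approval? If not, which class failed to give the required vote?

Series A: 3/4 of 9068402 = 6801301.50, rounded up to 6801302; 6,801,302 required, 6,802,909 in favor — approved.
Series B: 3/4 of 321897 = 241422.75, rounded up to 241423; 241,423 required, 241,452 in favor — approved.
Series C: 3/5 of 439694 = 263816.40, rounded up to 263817; 263,817 required, 263,900 in favor — approved.
Series D: 2/3 of 4069644 = 2713096; 2,713,096 required, 2,711,983 in favor — not approved.

Not approved — the Series D shares did not give the required vote.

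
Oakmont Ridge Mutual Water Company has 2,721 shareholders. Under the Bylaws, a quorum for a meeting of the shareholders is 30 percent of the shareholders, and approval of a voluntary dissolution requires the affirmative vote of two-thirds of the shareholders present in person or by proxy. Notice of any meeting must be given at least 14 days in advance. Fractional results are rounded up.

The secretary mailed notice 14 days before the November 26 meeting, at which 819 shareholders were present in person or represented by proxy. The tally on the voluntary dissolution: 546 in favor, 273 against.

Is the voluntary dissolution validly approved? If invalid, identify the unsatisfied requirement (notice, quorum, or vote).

Notice: 14 days given; 14 required. Satisfied.
Quorum: 30% of 2,721 = 816.30, rounded up to 817; 819 present. Satisfied.
Vote: requires two-thirds of those present (819); 2/3 of 819 = 546, so 546 needed; 546 in favor. Satisfied.

Valid — all requirements satisfied.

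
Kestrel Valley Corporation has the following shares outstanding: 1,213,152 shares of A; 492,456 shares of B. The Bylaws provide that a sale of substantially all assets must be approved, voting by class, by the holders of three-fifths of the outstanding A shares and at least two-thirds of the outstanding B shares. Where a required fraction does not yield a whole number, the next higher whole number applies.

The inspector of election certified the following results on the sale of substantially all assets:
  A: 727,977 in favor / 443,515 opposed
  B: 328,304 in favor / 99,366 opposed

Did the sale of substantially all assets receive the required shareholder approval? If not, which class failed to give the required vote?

A: 3/5 of 1213152 = 727891.20, rounded up to 727892; 727,892 required, 727,977 in favor — approved.
B: 2/3 of 492456 = 328304; 328,304 required, 328,304 in favor — approved.

Approved — every class gave the required vote.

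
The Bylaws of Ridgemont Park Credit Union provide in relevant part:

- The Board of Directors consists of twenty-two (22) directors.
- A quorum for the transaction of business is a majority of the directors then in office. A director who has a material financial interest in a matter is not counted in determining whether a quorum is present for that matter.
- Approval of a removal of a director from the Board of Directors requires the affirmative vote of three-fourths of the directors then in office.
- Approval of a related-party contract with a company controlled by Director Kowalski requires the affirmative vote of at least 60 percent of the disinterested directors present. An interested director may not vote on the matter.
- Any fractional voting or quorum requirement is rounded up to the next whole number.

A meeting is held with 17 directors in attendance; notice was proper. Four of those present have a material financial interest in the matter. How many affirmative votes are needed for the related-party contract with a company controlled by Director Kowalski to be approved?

8

The related-party contract with a company controlled by Director Kowalski requires three-fifths of the disinterested directors present (17 − 4 = 13).
3/5 of 13 = 7.80, rounded up to 8.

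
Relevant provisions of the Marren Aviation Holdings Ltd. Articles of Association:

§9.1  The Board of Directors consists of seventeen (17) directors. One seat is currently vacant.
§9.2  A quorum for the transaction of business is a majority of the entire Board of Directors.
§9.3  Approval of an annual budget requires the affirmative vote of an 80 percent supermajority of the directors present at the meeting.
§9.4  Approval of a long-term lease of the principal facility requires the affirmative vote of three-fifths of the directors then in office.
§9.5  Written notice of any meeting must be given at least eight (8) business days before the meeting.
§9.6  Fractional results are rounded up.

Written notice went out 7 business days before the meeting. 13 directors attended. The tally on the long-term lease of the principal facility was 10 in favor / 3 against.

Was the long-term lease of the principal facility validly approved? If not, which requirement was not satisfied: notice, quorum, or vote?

Notice: 7 business days given; 8 required (7 < 8). Not satisfied.
Quorum: 13 present; quorum is 9. Satisfied.
Vote: the long-term lease of the principal facility requires three-fifths of the directors then in office (16). 3/5 of 16 = 9.60, rounded up to 10, so 10 affirmative votes are needed; 10 voted in favor. Satisfied.

Invalid — notice requirement not satisfied.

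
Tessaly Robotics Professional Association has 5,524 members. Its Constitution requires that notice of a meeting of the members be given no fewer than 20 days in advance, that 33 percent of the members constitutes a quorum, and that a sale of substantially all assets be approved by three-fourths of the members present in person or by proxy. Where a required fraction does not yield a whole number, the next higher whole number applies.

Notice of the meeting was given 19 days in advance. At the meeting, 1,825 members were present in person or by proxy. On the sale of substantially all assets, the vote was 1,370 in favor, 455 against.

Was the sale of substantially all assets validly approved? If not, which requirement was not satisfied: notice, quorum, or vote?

Notice: 19 days given; 20 required. Not satisfied.
Quorum: 33% of 5,524 = 1,822.92, rounded up to 1,823; 1,825 present. Satisfied.
Vote: requires three-fourths of those present (1,825); 3/4 of 1825 = 1368.75, rounded up to 1369, so 1,369 needed; 1,370 in favor. Satisfied.

Invalid — notice requirement not satisfied.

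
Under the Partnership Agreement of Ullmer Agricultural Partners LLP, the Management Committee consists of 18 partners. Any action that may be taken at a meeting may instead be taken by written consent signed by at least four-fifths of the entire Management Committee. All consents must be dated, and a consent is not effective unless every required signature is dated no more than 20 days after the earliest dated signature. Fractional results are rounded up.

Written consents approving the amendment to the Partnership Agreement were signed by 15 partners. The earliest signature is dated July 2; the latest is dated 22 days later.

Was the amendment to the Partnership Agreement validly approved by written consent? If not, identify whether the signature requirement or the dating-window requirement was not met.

Not effective — dating-window requirement not satisfied.

Signatures required: at least four-fifths of 18 — 4/5 of 18 = 14.40, rounded up to 15, so 15 needed; 15 signed. Sufficient.
Dating window: the latest signature is 22 days after the earliest; the limit is 20 days. Outside the window.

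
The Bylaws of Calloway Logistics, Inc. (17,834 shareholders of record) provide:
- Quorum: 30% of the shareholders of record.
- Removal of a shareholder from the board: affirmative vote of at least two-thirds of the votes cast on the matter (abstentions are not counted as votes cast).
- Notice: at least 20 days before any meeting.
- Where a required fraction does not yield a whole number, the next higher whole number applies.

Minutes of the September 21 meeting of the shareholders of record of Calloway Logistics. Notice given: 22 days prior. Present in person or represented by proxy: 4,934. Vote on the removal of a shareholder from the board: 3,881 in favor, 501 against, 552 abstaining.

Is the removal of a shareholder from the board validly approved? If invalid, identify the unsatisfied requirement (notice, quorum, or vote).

Notice: 22 days given; 20 required. Satisfied.
Quorum: 30% of 17,834 = 5,350.20, rounded up to 5,351; 4,934 present. Not satisfied.
Vote: requires two-thirds of the votes cast (4,934 − 552 abstaining = 4,382); 2/3 of 4382 = 2921.33, rounded up to 2922, so 2,922 needed; 3,881 in favor. Satisfied.

Invalid — quorum requirement not satisfied.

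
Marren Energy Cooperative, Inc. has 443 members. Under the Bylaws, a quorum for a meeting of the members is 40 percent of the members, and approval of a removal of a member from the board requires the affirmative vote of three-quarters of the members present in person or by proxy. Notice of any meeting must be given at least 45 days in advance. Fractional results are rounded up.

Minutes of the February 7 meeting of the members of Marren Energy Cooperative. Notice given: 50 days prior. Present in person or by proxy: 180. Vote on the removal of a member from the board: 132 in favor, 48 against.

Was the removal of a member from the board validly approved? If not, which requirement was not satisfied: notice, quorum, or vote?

Notice: 50 days given; 45 required. Satisfied.
Quorum: 40% of 443 = 177.20, rounded up to 178; 180 present. Satisfied.
Vote: requires three-fourths of those present (180); 3/4 of 180 = 135, so 135 needed; 132 in favor. Not satisfied.

Invalid — vote requirement not satisfied.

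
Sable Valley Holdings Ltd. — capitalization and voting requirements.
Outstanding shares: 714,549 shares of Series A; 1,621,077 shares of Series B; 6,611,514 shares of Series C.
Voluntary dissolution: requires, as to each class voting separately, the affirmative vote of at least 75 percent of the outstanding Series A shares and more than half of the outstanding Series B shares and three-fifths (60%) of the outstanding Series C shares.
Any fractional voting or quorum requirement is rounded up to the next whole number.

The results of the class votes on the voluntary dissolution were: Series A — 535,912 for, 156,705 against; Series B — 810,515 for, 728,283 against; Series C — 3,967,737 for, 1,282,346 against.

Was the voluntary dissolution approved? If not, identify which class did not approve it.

Not approved — the Series B shares did not give the required vote.

Series A: 3/4 of 714549 = 535911.75, rounded up to 535912; 535,912 required, 535,912 in favor — approved.
Series B: a majority of 1621077 is 810539; 810,539 required, 810,515 in favor — not approved.
Series C: 3/5 of 6611514 = 3966908.40, rounded up to 3966909; 3,966,909 required, 3,967,737 in favor — approved.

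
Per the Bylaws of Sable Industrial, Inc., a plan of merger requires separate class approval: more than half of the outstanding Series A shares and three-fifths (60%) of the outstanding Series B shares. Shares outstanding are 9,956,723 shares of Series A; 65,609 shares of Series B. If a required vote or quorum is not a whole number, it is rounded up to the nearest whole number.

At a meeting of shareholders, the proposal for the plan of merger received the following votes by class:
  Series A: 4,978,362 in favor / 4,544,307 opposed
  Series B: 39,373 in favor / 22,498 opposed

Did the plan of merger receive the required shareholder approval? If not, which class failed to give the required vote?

Series A: a majority of 9956723 is 4978362; 4,978,362 required, 4,978,362 in favor — approved.
Series B: 3/5 of 65609 = 39365.40, rounded up to 39366; 39,366 required, 39,373 in favor — approved.

Approved — every class gave the required vote.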